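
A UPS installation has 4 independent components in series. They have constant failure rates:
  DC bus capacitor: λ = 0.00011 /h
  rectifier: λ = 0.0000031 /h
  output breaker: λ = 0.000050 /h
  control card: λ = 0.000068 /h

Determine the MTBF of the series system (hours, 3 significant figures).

4330

Series of exponential components: λ_sys = Σ λ_i
λ_sys = 0.00011 + 0.0000031 + 0.000050 + 0.000068 = 2.3110e-04 /h
MTBF = 1 / λ_sys = 4330 h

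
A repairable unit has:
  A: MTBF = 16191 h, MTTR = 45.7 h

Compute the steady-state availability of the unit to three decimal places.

A(A) = MTBF/(MTBF+MTTR) = 16191/(16191+45.7) = 0.997

0.997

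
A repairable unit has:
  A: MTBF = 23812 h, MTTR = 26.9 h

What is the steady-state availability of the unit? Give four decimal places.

0.9989

A(A) = MTBF/(MTBF+MTTR) = 23812/(23812+26.9) = 0.9989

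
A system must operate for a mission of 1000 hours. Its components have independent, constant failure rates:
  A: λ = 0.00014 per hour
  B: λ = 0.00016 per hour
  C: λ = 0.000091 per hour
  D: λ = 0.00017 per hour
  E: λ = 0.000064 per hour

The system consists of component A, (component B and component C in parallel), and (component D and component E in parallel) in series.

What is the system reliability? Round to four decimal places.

R(A) = exp(−0.00014 × 1000) = 0.869358
R(B) = exp(−0.00016 × 1000) = 0.852144
R(C) = exp(−0.000091 × 1000) = 0.913018
R(D) = exp(−0.00017 × 1000) = 0.843665
R(E) = exp(−0.000064 × 1000) = 0.938005
Parallel (B and C): 1 − (1 − 0.852144)(1 − 0.913018) = 0.987139
Parallel (D and E): 1 − (1 − 0.843665)(1 − 0.938005) = 0.990308
Series (A, [0.987139], and [0.990308]): 0.869358 × 0.987139 × 0.990308 = 0.8499

0.8499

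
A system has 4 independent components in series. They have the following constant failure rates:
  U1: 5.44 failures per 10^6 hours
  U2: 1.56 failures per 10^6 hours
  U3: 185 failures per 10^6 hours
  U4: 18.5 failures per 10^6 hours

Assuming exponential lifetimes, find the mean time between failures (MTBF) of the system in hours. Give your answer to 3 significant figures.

Series of exponential components: λ_sys = Σ λ_i
λ_sys = 0.00000544 + 0.00000156 + 0.000185 + 0.0000185 = 2.1050e-04 /h
MTBF = 1 / λ_sys = 4750 h

4750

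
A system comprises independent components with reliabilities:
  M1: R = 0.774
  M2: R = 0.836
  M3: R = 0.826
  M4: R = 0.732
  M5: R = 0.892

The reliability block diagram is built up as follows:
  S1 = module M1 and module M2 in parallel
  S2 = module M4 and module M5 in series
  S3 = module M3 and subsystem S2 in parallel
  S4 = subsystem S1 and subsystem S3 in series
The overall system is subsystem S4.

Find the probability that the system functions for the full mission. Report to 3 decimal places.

0.905

Parallel (M1 and M2): 1 − (1 − 0.77400)(1 − 0.83600) = 0.96294
Series (M4 and M5): 0.73200 × 0.89200 = 0.65294
Parallel (M3 and [0.65294]): 1 − (1 − 0.82600)(1 − 0.65294) = 0.93961
Series ([0.96294] and [0.93961]): 0.96294 × 0.93961 = 0.905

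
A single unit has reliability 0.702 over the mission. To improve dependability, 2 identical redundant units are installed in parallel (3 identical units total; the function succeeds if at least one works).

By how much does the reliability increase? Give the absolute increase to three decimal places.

R_before = 0.702
R_after = 1 − (1 − 0.702)^3 = 0.974
ΔR = 0.974 − 0.702 = 0.272

0.272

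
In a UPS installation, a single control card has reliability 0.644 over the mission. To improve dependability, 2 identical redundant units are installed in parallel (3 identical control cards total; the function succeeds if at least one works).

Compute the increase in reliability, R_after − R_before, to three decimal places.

R_before = 0.644
R_after = 1 − (1 − 0.644)^3 = 0.955
ΔR = 0.955 − 0.644 = 0.311

0.311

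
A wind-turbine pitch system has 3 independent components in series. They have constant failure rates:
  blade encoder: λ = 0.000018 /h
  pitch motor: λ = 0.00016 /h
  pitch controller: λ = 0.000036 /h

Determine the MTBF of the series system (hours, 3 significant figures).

Series of exponential components: λ_sys = Σ λ_i
λ_sys = 0.000018 + 0.00016 + 0.000036 = 2.1400e-04 /h
MTBF = 1 / λ_sys = 4670 h

4670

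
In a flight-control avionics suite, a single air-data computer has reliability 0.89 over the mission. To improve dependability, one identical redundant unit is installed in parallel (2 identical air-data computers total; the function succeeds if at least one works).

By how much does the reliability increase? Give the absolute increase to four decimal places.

R_before = 0.89
R_after = 1 − (1 − 0.89)^2 = 0.9879
ΔR = 0.9879 − 0.89 = 0.0979

0.0979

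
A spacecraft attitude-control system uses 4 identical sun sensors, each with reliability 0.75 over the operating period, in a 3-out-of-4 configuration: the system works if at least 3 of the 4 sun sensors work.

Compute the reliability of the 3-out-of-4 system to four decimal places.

0.7383

R = Σ_{i=3}^{4} C(4,i) p^i (1−p)^{4−i} with p = 0.75
C(4,3)·0.75^3·0.25^1 = 0.421875
C(4,4)·0.75^4·0.25^0 = 0.316406
Sum = 0.7383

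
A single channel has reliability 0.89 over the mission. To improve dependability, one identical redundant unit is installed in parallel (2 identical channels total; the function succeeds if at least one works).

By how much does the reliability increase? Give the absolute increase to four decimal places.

R_before = 0.89
R_after = 1 − (1 − 0.89)^2 = 0.9879
ΔR = 0.9879 − 0.89 = 0.0979

0.0979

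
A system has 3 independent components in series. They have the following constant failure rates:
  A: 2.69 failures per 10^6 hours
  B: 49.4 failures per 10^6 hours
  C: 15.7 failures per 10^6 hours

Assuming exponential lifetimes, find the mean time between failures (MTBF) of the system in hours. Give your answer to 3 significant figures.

Series of exponential components: λ_sys = Σ λ_i
λ_sys = 0.00000269 + 0.0000494 + 0.0000157 = 6.7790e-05 /h
MTBF = 1 / λ_sys = 14800 h

14800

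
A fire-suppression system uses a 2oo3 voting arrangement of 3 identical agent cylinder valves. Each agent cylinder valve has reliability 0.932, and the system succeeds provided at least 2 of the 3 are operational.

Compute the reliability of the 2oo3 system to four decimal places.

R = Σ_{i=2}^{3} C(3,i) p^i (1−p)^{3−i} with p = 0.932
C(3,2)·0.932^2·0.068^1 = 0.177199
C(3,3)·0.932^3·0.068^0 = 0.809558
Sum = 0.9868

0.9868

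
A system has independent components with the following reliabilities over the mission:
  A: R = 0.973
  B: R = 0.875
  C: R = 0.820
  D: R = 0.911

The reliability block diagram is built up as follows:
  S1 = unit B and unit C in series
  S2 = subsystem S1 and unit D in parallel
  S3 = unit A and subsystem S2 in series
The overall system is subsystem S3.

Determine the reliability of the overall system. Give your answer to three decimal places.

0.949

Series (B and C): 0.87500 × 0.82000 = 0.71750
Parallel ([0.71750] and D): 1 − (1 − 0.71750)(1 − 0.91100) = 0.97486
Series (A and [0.97486]): 0.97300 × 0.97486 = 0.949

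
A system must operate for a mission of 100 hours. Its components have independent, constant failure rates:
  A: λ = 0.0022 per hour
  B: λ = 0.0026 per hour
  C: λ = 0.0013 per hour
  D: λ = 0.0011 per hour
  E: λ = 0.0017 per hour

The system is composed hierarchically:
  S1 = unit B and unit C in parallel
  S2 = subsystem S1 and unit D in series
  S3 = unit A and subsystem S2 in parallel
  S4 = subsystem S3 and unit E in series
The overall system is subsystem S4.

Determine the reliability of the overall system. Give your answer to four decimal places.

0.8221

R(A) = exp(−0.0022 × 100) = 0.802519
R(B) = exp(−0.0026 × 100) = 0.771052
R(C) = exp(−0.0013 × 100) = 0.878095
R(D) = exp(−0.0011 × 100) = 0.895834
R(E) = exp(−0.0017 × 100) = 0.843665
Parallel (B and C): 1 − (1 − 0.771052)(1 − 0.878095) = 0.972090
Series ([0.972090] and D): 0.972090 × 0.895834 = 0.870831
Parallel (A and [0.870831]): 1 − (1 − 0.802519)(1 − 0.870831) = 0.974492
Series ([0.974492] and E): 0.974492 × 0.843665 = 0.8221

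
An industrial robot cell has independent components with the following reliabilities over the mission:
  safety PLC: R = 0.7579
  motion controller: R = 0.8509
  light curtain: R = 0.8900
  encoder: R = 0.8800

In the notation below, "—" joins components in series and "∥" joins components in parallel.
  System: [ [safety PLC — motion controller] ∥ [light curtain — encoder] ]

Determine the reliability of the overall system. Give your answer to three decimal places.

0.923

Series (safety PLC and motion controller): 0.75790 × 0.85090 = 0.64490
Series (light curtain and encoder): 0.89000 × 0.88000 = 0.78320
Parallel ([0.64490] and [0.78320]): 1 − (1 − 0.64490)(1 − 0.78320) = 0.923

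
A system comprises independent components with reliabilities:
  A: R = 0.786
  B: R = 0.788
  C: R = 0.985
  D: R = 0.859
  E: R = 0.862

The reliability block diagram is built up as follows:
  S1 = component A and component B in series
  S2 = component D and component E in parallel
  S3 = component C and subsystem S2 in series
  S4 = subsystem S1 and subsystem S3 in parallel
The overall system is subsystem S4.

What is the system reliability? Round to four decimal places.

Series (A and B): 0.786000 × 0.788000 = 0.619368
Parallel (D and E): 1 − (1 − 0.859000)(1 − 0.862000) = 0.980542
Series (C and [0.980542]): 0.985000 × 0.980542 = 0.965834
Parallel ([0.619368] and [0.965834]): 1 − (1 − 0.619368)(1 − 0.965834) = 0.9870

0.9870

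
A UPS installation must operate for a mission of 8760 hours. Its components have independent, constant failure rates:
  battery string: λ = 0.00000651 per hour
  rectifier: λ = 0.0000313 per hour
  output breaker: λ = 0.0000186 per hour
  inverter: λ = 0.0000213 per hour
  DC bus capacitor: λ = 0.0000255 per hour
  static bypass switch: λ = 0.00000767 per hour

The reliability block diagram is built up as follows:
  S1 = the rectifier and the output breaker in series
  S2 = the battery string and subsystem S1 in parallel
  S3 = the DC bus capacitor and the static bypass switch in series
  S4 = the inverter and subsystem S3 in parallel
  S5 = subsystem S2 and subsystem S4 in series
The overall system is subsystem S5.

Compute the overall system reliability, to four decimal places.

0.9383

R(battery string) = exp(−0.00000651 × 8760) = 0.944568
R(rectifier) = exp(−0.0000313 × 8760) = 0.760189
R(output breaker) = exp(−0.0000186 × 8760) = 0.849646
R(inverter) = exp(−0.0000213 × 8760) = 0.829786
R(DC bus capacitor) = exp(−0.0000255 × 8760) = 0.799811
R(static bypass switch) = exp(−0.00000767 × 8760) = 0.935018
Series (rectifier and output breaker): 0.760189 × 0.849646 = 0.645892
Parallel (battery string and [0.645892]): 1 − (1 − 0.944568)(1 − 0.645892) = 0.980371
Series (DC bus capacitor and static bypass switch): 0.799811 × 0.935018 = 0.747838
Parallel (inverter and [0.747838]): 1 − (1 − 0.829786)(1 − 0.747838) = 0.957078
Series ([0.980371] and [0.957078]): 0.980371 × 0.957078 = 0.9383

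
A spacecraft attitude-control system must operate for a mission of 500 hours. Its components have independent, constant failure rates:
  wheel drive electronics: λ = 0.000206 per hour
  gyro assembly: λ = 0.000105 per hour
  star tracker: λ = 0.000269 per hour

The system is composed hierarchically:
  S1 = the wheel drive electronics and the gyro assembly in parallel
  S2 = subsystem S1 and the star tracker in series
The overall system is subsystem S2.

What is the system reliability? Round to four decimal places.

R(wheel drive electronics) = exp(−0.000206 × 500) = 0.902127
R(gyro assembly) = exp(−0.000105 × 500) = 0.948854
R(star tracker) = exp(−0.000269 × 500) = 0.874153
Parallel (wheel drive electronics and gyro assembly): 1 − (1 − 0.902127)(1 − 0.948854) = 0.994994
Series ([0.994994] and star tracker): 0.994994 × 0.874153 = 0.8698

0.8698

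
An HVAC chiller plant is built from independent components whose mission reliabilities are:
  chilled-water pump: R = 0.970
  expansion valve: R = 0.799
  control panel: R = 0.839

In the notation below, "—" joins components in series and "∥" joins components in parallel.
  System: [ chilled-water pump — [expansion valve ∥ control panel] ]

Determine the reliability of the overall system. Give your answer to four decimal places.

0.9386

Parallel (expansion valve and control panel): 1 − (1 − 0.799000)(1 − 0.839000) = 0.967639
Series (chilled-water pump and [0.967639]): 0.970000 × 0.967639 = 0.9386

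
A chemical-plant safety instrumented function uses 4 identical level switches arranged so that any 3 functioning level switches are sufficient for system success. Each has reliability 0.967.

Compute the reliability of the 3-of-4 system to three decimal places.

0.994

R = Σ_{i=3}^{4} C(4,i) p^i (1−p)^{4−i} with p = 0.967
C(4,3)·0.967^3·0.033^1 = 0.11936
C(4,4)·0.967^4·0.033^0 = 0.87439
Sum = 0.994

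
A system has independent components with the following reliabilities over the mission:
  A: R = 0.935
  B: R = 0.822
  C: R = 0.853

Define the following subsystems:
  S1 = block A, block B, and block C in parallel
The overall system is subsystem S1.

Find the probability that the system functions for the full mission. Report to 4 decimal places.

Parallel (A, B, and C): 1 − (1 − 0.935000)(1 − 0.822000)(1 − 0.853000) = 0.9983

0.9983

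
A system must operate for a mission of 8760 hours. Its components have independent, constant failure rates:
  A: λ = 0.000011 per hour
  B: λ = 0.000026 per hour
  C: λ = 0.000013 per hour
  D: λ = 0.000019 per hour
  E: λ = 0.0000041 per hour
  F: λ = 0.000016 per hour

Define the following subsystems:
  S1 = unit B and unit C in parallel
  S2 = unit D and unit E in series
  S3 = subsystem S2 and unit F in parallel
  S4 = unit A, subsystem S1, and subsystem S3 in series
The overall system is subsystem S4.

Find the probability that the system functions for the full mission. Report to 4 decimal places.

R(A) = exp(−0.000011 × 8760) = 0.908137
R(B) = exp(−0.000026 × 8760) = 0.796315
R(C) = exp(−0.000013 × 8760) = 0.892365
R(D) = exp(−0.000019 × 8760) = 0.846674
R(E) = exp(−0.0000041 × 8760) = 0.964721
R(F) = exp(−0.000016 × 8760) = 0.869219
Parallel (B and C): 1 − (1 − 0.796315)(1 − 0.892365) = 0.978076
Series (D and E): 0.846674 × 0.964721 = 0.816804
Parallel ([0.816804] and F): 1 − (1 − 0.816804)(1 − 0.869219) = 0.976041
Series (A, [0.978076], and [0.976041]): 0.908137 × 0.978076 × 0.976041 = 0.8669

0.8669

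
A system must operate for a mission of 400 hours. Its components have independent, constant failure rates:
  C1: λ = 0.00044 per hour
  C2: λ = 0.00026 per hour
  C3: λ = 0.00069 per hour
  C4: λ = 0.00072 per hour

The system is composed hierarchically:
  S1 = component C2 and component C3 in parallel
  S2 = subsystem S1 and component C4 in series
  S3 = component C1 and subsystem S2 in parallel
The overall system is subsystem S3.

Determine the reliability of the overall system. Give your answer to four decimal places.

R(C1) = exp(−0.00044 × 400) = 0.838618
R(C2) = exp(−0.00026 × 400) = 0.901225
R(C3) = exp(−0.00069 × 400) = 0.758813
R(C4) = exp(−0.00072 × 400) = 0.749762
Parallel (C2 and C3): 1 − (1 − 0.901225)(1 − 0.758813) = 0.976177
Series ([0.976177] and C4): 0.976177 × 0.749762 = 0.731900
Parallel (C1 and [0.731900]): 1 − (1 − 0.838618)(1 − 0.731900) = 0.9567

0.9567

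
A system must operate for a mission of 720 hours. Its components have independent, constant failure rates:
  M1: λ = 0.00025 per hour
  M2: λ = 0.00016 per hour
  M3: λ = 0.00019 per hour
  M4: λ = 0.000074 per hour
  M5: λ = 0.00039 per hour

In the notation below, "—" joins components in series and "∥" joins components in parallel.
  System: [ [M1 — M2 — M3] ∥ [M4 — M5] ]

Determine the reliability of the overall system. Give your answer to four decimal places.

0.9004

R(M1) = exp(−0.00025 × 720) = 0.835270
R(M2) = exp(−0.00016 × 720) = 0.891188
R(M3) = exp(−0.00019 × 720) = 0.872145
R(M4) = exp(−0.000074 × 720) = 0.948115
R(M5) = exp(−0.00039 × 720) = 0.755179
Series (M1, M2, and M3): 0.835270 × 0.891188 × 0.872145 = 0.649210
Series (M4 and M5): 0.948115 × 0.755179 = 0.715997
Parallel ([0.649210] and [0.715997]): 1 − (1 − 0.649210)(1 − 0.715997) = 0.9004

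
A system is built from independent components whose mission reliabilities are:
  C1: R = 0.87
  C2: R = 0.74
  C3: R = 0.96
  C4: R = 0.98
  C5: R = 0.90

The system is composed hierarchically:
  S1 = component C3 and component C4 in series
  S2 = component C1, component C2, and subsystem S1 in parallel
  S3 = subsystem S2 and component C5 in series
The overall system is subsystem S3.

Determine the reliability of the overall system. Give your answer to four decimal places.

0.8982

Series (C3 and C4): 0.960000 × 0.980000 = 0.940800
Parallel (C1, C2, and [0.940800]): 1 − (1 − 0.870000)(1 − 0.740000)(1 − 0.940800) = 0.997999
Series ([0.997999] and C5): 0.997999 × 0.900000 = 0.8982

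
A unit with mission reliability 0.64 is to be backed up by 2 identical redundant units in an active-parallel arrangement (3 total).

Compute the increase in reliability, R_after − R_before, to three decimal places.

R_before = 0.64
R_after = 1 − (1 − 0.64)^3 = 0.953
ΔR = 0.953 − 0.64 = 0.313

0.313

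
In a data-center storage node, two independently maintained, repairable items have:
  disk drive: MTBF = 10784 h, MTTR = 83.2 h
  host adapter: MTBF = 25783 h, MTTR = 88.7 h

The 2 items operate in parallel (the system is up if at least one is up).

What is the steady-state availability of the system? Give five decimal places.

0.99997

A(disk drive) = MTBF/(MTBF+MTTR) = 10784/(10784+83.2) = 0.992344
A(host adapter) = MTBF/(MTBF+MTTR) = 25783/(25783+88.7) = 0.996572
Parallel availability: 1 − (1 − 0.992344)(1 − 0.996572) = 0.99997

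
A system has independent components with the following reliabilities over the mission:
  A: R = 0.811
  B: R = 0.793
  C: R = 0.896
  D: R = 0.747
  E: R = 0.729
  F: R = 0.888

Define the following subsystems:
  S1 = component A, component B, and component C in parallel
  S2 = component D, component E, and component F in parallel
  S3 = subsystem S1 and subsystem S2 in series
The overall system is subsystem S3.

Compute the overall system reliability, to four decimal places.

Parallel (A, B, and C): 1 − (1 − 0.811000)(1 − 0.793000)(1 − 0.896000) = 0.995931
Parallel (D, E, and F): 1 − (1 − 0.747000)(1 − 0.729000)(1 − 0.888000) = 0.992321
Series ([0.995931] and [0.992321]): 0.995931 × 0.992321 = 0.9883

0.9883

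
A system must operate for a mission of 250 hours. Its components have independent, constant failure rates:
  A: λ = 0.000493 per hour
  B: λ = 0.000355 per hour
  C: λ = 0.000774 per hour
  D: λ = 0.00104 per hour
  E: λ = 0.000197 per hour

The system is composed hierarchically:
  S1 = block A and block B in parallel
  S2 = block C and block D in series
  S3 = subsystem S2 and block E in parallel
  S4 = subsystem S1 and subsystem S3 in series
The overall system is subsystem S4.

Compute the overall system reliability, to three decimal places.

0.973

R(A) = exp(−0.000493 × 250) = 0.88404
R(B) = exp(−0.000355 × 250) = 0.91507
R(C) = exp(−0.000774 × 250) = 0.82407
R(D) = exp(−0.00104 × 250) = 0.77105
R(E) = exp(−0.000197 × 250) = 0.95194
Parallel (A and B): 1 − (1 − 0.88404)(1 − 0.91507) = 0.99015
Series (C and D): 0.82407 × 0.77105 = 0.63540
Parallel ([0.63540] and E): 1 − (1 − 0.63540)(1 − 0.95194) = 0.98248
Series ([0.99015] and [0.98248]): 0.99015 × 0.98248 = 0.973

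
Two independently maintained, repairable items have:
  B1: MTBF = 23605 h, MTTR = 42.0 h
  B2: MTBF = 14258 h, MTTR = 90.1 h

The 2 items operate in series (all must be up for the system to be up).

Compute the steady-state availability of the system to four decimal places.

A(B1) = MTBF/(MTBF+MTTR) = 23605/(23605+42.0) = 0.998224
A(B2) = MTBF/(MTBF+MTTR) = 14258/(14258+90.1) = 0.993720
Series availability: 0.998224 × 0.993720 = 0.9920

0.9920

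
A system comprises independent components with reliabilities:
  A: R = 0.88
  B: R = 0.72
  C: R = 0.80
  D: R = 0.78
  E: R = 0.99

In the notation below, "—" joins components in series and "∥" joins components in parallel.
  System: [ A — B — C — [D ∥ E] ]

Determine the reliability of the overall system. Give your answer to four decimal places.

Parallel (D and E): 1 − (1 − 0.780000)(1 − 0.990000) = 0.997800
Series (A, B, C, and [0.997800]): 0.880000 × 0.720000 × 0.800000 × 0.997800 = 0.5058

0.5058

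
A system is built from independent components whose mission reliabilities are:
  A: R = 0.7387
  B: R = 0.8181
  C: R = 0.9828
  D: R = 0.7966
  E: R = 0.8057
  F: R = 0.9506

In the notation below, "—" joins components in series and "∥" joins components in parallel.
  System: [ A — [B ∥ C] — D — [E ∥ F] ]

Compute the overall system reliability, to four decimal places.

Parallel (B and C): 1 − (1 − 0.818100)(1 − 0.982800) = 0.996871
Parallel (E and F): 1 − (1 − 0.805700)(1 − 0.950600) = 0.990402
Series (A, [0.996871], D, and [0.990402]): 0.738700 × 0.996871 × 0.796600 × 0.990402 = 0.5810

0.5810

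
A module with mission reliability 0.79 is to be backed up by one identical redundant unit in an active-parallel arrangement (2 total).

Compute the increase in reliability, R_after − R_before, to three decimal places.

R_before = 0.79
R_after = 1 − (1 − 0.79)^2 = 0.956
ΔR = 0.956 − 0.79 = 0.166

0.166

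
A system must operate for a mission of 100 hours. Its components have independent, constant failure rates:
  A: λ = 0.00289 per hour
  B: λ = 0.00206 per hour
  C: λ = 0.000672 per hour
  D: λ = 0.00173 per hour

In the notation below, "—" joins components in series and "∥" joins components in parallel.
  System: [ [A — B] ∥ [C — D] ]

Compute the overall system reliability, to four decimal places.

R(A) = exp(−0.00289 × 100) = 0.749012
R(B) = exp(−0.00206 × 100) = 0.813833
R(C) = exp(−0.000672 × 100) = 0.935008
R(D) = exp(−0.00173 × 100) = 0.841138
Series (A and B): 0.749012 × 0.813833 = 0.609571
Series (C and D): 0.935008 × 0.841138 = 0.786471
Parallel ([0.609571] and [0.786471]): 1 − (1 − 0.609571)(1 − 0.786471) = 0.9166

0.9166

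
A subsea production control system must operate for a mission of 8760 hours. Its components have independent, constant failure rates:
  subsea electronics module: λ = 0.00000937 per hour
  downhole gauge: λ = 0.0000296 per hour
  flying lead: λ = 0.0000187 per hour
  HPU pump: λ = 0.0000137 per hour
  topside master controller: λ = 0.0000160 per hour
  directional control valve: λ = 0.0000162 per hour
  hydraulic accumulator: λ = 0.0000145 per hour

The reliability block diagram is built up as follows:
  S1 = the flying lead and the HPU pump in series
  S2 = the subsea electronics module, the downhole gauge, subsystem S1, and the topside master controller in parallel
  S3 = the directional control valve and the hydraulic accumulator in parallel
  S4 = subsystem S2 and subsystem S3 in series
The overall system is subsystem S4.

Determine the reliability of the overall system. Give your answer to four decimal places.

R(subsea electronics module) = exp(−0.00000937 × 8760) = 0.921197
R(downhole gauge) = exp(−0.0000296 × 8760) = 0.771595
R(flying lead) = exp(−0.0000187 × 8760) = 0.848902
R(HPU pump) = exp(−0.0000137 × 8760) = 0.886910
R(topside master controller) = exp(−0.0000160 × 8760) = 0.869219
R(directional control valve) = exp(−0.0000162 × 8760) = 0.867698
R(hydraulic accumulator) = exp(−0.0000145 × 8760) = 0.880716
Series (flying lead and HPU pump): 0.848902 × 0.886910 = 0.752900
Parallel (subsea electronics module, downhole gauge, [0.752900], and topside master controller): 1 − (1 − 0.921197)(1 − 0.771595)(1 − 0.752900)(1 − 0.869219) = 0.999418
Parallel (directional control valve and hydraulic accumulator): 1 − (1 − 0.867698)(1 − 0.880716) = 0.984218
Series ([0.999418] and [0.984218]): 0.999418 × 0.984218 = 0.9836

0.9836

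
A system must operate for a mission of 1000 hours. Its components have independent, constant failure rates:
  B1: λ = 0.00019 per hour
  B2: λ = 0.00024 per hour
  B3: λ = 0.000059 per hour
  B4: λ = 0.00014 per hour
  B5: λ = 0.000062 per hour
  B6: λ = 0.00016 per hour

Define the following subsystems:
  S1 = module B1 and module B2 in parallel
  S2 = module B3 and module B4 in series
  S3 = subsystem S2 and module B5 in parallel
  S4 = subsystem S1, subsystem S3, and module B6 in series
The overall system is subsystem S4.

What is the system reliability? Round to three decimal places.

0.812

R(B1) = exp(−0.00019 × 1000) = 0.82696
R(B2) = exp(−0.00024 × 1000) = 0.78663
R(B3) = exp(−0.000059 × 1000) = 0.94271
R(B4) = exp(−0.00014 × 1000) = 0.86936
R(B5) = exp(−0.000062 × 1000) = 0.93988
R(B6) = exp(−0.00016 × 1000) = 0.85214
Parallel (B1 and B2): 1 − (1 − 0.82696)(1 − 0.78663) = 0.96308
Series (B3 and B4): 0.94271 × 0.86936 = 0.81955
Parallel ([0.81955] and B5): 1 − (1 − 0.81955)(1 − 0.93988) = 0.98915
Series ([0.96308], [0.98915], and B6): 0.96308 × 0.98915 × 0.85214 = 0.812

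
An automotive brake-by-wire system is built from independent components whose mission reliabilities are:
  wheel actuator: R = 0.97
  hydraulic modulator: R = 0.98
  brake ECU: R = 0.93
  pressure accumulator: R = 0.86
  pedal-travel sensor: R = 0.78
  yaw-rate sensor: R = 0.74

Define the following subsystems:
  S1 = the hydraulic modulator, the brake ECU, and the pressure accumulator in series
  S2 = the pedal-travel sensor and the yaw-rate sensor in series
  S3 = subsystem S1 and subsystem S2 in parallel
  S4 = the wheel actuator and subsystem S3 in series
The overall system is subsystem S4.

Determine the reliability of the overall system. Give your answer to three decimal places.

Series (hydraulic modulator, brake ECU, and pressure accumulator): 0.98000 × 0.93000 × 0.86000 = 0.78380
Series (pedal-travel sensor and yaw-rate sensor): 0.78000 × 0.74000 = 0.57720
Parallel ([0.78380] and [0.57720]): 1 − (1 − 0.78380)(1 − 0.57720) = 0.90859
Series (wheel actuator and [0.90859]): 0.97000 × 0.90859 = 0.881

0.881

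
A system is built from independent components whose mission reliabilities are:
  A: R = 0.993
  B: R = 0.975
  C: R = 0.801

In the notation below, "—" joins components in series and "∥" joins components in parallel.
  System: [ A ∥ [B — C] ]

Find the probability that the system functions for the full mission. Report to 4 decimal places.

0.9985

Series (B and C): 0.975000 × 0.801000 = 0.780975
Parallel (A and [0.780975]): 1 − (1 − 0.993000)(1 − 0.780975) = 0.9985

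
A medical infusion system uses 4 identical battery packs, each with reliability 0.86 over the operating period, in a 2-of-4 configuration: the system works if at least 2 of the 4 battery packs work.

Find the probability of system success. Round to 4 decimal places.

0.9902

R = Σ_{i=2}^{4} C(4,i) p^i (1−p)^{4−i} with p = 0.86
C(4,2)·0.86^2·0.14^2 = 0.086977
C(4,3)·0.86^3·0.14^1 = 0.356191
C(4,4)·0.86^4·0.14^0 = 0.547008
Sum = 0.9902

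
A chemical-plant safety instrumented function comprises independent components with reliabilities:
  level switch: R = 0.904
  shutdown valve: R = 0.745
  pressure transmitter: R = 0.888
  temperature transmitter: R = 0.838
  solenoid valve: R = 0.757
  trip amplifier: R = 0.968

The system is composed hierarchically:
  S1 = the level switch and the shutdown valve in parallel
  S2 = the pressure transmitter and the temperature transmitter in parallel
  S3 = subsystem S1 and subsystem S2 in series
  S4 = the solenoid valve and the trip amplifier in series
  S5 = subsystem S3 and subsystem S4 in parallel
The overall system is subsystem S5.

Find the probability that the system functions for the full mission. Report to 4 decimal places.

Parallel (level switch and shutdown valve): 1 − (1 − 0.904000)(1 − 0.745000) = 0.975520
Parallel (pressure transmitter and temperature transmitter): 1 − (1 − 0.888000)(1 − 0.838000) = 0.981856
Series ([0.975520] and [0.981856]): 0.975520 × 0.981856 = 0.957820
Series (solenoid valve and trip amplifier): 0.757000 × 0.968000 = 0.732776
Parallel ([0.957820] and [0.732776]): 1 − (1 − 0.957820)(1 − 0.732776) = 0.9887

0.9887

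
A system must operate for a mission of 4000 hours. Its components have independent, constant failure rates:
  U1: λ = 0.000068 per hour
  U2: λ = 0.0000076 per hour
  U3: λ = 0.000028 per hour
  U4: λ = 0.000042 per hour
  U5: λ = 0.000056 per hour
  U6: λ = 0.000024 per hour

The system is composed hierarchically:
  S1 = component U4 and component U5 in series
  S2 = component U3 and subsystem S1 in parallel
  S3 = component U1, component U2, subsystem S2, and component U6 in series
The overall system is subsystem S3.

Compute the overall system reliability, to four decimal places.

0.6483

R(U1) = exp(−0.000068 × 4000) = 0.761854
R(U2) = exp(−0.0000076 × 4000) = 0.970057
R(U3) = exp(−0.000028 × 4000) = 0.894044
R(U4) = exp(−0.000042 × 4000) = 0.845354
R(U5) = exp(−0.000056 × 4000) = 0.799315
R(U6) = exp(−0.000024 × 4000) = 0.908464
Series (U4 and U5): 0.845354 × 0.799315 = 0.675704
Parallel (U3 and [0.675704]): 1 − (1 − 0.894044)(1 − 0.675704) = 0.965639
Series (U1, U2, [0.965639], and U6): 0.761854 × 0.970057 × 0.965639 × 0.908464 = 0.6483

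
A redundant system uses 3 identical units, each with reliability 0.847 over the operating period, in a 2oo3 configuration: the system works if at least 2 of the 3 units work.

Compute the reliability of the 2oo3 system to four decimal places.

R = Σ_{i=2}^{3} C(3,i) p^i (1−p)^{3−i} with p = 0.847
C(3,2)·0.847^2·0.153^1 = 0.329291
C(3,3)·0.847^3·0.153^0 = 0.607645
Sum = 0.9369

0.9369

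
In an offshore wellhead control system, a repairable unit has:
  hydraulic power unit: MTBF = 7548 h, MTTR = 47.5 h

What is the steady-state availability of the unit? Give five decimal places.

0.99375

A(hydraulic power unit) = MTBF/(MTBF+MTTR) = 7548/(7548+47.5) = 0.99375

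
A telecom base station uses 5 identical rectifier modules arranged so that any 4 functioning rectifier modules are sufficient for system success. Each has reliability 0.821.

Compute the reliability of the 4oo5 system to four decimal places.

0.7796

R = Σ_{i=4}^{5} C(5,i) p^i (1−p)^{5−i} with p = 0.821
C(5,4)·0.821^4·0.179^1 = 0.406626
C(5,5)·0.821^5·0.179^0 = 0.373006
Sum = 0.7796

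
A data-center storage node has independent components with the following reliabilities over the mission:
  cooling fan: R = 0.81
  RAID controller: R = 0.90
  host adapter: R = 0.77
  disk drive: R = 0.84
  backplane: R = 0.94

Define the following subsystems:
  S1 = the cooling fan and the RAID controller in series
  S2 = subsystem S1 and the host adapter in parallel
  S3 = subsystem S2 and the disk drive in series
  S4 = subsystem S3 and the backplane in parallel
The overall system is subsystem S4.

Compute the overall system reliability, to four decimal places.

0.9873

Series (cooling fan and RAID controller): 0.810000 × 0.900000 = 0.729000
Parallel ([0.729000] and host adapter): 1 − (1 − 0.729000)(1 − 0.770000) = 0.937670
Series ([0.937670] and disk drive): 0.937670 × 0.840000 = 0.787643
Parallel ([0.787643] and backplane): 1 − (1 − 0.787643)(1 − 0.940000) = 0.9873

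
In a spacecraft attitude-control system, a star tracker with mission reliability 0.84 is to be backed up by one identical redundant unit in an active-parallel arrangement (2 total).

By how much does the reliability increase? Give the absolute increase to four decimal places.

R_before = 0.84
R_after = 1 − (1 − 0.84)^2 = 0.9744
ΔR = 0.9744 − 0.84 = 0.1344

0.1344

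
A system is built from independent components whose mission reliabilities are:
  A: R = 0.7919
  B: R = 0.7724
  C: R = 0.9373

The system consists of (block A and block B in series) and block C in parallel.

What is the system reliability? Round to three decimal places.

0.976

Series (A and B): 0.79190 × 0.77240 = 0.61166
Parallel ([0.61166] and C): 1 − (1 − 0.61166)(1 − 0.93730) = 0.976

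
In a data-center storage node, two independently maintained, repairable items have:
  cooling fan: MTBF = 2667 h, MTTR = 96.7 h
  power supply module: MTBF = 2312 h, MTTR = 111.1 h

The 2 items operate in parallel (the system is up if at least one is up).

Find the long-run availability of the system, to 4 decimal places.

0.9984

A(cooling fan) = MTBF/(MTBF+MTTR) = 2667/(2667+96.7) = 0.965011
A(power supply module) = MTBF/(MTBF+MTTR) = 2312/(2312+111.1) = 0.954150
Parallel availability: 1 − (1 − 0.965011)(1 − 0.954150) = 0.9984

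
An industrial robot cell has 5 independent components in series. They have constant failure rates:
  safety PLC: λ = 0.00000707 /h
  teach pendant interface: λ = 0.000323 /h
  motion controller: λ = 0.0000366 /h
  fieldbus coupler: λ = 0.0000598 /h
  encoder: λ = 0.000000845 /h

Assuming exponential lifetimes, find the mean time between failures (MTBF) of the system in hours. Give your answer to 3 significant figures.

2340

Series of exponential components: λ_sys = Σ λ_i
λ_sys = 0.00000707 + 0.000323 + 0.0000366 + 0.0000598 + 0.000000845 = 4.2731e-04 /h
MTBF = 1 / λ_sys = 2340 h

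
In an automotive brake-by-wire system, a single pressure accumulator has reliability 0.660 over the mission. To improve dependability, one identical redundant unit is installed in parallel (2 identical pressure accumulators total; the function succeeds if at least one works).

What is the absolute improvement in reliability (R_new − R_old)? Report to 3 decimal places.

0.224

R_before = 0.660
R_after = 1 − (1 − 0.660)^2 = 0.884
ΔR = 0.884 − 0.660 = 0.224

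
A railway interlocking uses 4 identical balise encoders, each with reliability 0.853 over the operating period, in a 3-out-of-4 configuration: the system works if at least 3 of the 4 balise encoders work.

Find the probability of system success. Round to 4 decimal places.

0.8944

R = Σ_{i=3}^{4} C(4,i) p^i (1−p)^{4−i} with p = 0.853
C(4,3)·0.853^3·0.147^1 = 0.364942
C(4,4)·0.853^4·0.147^0 = 0.529415
Sum = 0.8944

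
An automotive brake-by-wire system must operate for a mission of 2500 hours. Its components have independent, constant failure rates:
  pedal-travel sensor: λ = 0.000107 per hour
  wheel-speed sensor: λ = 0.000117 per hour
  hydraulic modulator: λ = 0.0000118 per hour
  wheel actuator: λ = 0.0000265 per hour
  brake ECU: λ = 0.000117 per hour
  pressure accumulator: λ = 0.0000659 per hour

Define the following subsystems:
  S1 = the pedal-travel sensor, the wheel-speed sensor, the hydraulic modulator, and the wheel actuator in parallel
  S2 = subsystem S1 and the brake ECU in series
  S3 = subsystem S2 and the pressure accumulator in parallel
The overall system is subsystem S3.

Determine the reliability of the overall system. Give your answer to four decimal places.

0.9615

R(pedal-travel sensor) = exp(−0.000107 × 2500) = 0.765290
R(wheel-speed sensor) = exp(−0.000117 × 2500) = 0.746395
R(hydraulic modulator) = exp(−0.0000118 × 2500) = 0.970931
R(wheel actuator) = exp(−0.0000265 × 2500) = 0.935897
R(brake ECU) = exp(−0.000117 × 2500) = 0.746395
R(pressure accumulator) = exp(−0.0000659 × 2500) = 0.848106
Parallel (pedal-travel sensor, wheel-speed sensor, hydraulic modulator, and wheel actuator): 1 − (1 − 0.765290)(1 − 0.746395)(1 − 0.970931)(1 − 0.935897) = 0.999889
Series ([0.999889] and brake ECU): 0.999889 × 0.746395 = 0.746312
Parallel ([0.746312] and pressure accumulator): 1 − (1 − 0.746312)(1 − 0.848106) = 0.9615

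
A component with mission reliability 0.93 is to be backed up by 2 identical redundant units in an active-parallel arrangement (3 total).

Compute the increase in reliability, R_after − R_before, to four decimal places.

R_before = 0.93
R_after = 1 − (1 − 0.93)^3 = 0.9997
ΔR = 0.9997 − 0.93 = 0.0697

0.0697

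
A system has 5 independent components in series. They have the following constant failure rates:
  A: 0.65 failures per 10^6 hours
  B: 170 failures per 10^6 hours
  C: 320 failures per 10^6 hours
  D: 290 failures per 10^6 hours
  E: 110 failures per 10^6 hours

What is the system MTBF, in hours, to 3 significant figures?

1120

Series of exponential components: λ_sys = Σ λ_i
λ_sys = 0.00000065 + 0.00017 + 0.00032 + 0.00029 + 0.00011 = 8.9065e-04 /h
MTBF = 1 / λ_sys = 1120 h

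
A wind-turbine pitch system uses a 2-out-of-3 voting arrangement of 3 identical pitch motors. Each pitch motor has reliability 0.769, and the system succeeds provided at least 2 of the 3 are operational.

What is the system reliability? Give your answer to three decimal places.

0.865

R = Σ_{i=2}^{3} C(3,i) p^i (1−p)^{3−i} with p = 0.769
C(3,2)·0.769^2·0.231^1 = 0.40981
C(3,3)·0.769^3·0.231^0 = 0.45476
Sum = 0.865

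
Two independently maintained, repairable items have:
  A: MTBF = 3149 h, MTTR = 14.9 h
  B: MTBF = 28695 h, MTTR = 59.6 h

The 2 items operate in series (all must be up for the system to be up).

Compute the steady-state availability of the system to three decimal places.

0.993

A(A) = MTBF/(MTBF+MTTR) = 3149/(3149+14.9) = 0.995291
A(B) = MTBF/(MTBF+MTTR) = 28695/(28695+59.6) = 0.997927
Series availability: 0.995291 × 0.997927 = 0.993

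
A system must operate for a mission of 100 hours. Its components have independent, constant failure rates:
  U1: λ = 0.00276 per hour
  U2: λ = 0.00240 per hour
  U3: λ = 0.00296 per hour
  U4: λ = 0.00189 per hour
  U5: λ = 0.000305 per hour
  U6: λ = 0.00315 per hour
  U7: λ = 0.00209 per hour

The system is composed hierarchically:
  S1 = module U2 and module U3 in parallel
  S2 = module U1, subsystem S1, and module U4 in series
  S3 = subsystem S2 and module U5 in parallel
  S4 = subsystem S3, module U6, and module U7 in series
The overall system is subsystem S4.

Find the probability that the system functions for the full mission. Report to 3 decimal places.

0.585

R(U1) = exp(−0.00276 × 100) = 0.75881
R(U2) = exp(−0.00240 × 100) = 0.78663
R(U3) = exp(−0.00296 × 100) = 0.74379
R(U4) = exp(−0.00189 × 100) = 0.82779
R(U5) = exp(−0.000305 × 100) = 0.96996
R(U6) = exp(−0.00315 × 100) = 0.72979
R(U7) = exp(−0.00209 × 100) = 0.81140
Parallel (U2 and U3): 1 − (1 − 0.78663)(1 − 0.74379) = 0.94533
Series (U1, [0.94533], and U4): 0.75881 × 0.94533 × 0.82779 = 0.59380
Parallel ([0.59380] and U5): 1 − (1 − 0.59380)(1 − 0.96996) = 0.98780
Series ([0.98780], U6, and U7): 0.98780 × 0.72979 × 0.81140 = 0.585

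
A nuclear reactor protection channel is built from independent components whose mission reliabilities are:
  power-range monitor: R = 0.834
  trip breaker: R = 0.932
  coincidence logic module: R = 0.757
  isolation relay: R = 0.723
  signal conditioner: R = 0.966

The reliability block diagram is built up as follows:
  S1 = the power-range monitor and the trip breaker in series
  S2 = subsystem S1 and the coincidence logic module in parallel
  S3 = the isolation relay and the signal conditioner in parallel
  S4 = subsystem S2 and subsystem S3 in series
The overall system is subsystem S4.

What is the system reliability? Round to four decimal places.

0.9370

Series (power-range monitor and trip breaker): 0.834000 × 0.932000 = 0.777288
Parallel ([0.777288] and coincidence logic module): 1 − (1 − 0.777288)(1 − 0.757000) = 0.945881
Parallel (isolation relay and signal conditioner): 1 − (1 − 0.723000)(1 − 0.966000) = 0.990582
Series ([0.945881] and [0.990582]): 0.945881 × 0.990582 = 0.9370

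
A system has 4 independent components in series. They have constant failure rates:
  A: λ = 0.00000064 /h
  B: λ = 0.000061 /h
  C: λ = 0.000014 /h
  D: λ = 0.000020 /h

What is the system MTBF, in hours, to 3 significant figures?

10500

Series of exponential components: λ_sys = Σ λ_i
λ_sys = 0.00000064 + 0.000061 + 0.000014 + 0.000020 = 9.5640e-05 /h
MTBF = 1 / λ_sys = 10500 h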